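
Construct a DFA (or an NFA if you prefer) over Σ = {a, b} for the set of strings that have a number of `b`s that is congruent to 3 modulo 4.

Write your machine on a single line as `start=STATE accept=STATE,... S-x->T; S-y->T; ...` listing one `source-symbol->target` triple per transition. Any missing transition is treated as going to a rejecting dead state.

Keep the running count of `b`s modulo 4: each `b` advances along the cycle q0 → q1 → q2 → q3 → q0 while other symbols loop. Accept at q3.
        a   b  
>  q0   q0  q1 
   q1   q1  q2 
   q2   q2  q3 
 * q3   q3  q0 
(> = start, * = accepting)

start=q0; accept=q3; q0-a->q0; q0-b->q1; q1-a->q1; q1-b->q2; q2-a->q2; q2-b->q3; q3-a->q3; q3-b->q0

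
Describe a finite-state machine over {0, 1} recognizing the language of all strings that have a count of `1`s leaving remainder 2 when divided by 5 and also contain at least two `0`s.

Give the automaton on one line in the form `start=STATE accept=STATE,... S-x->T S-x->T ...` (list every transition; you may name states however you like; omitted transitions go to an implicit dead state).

start=s0 accept=s9 s0-0->s1 s0-1->s2 s1-0->s3 s1-1->s4 s2-0->s4 s2-1->s5 s3-0->s3 s3-1->s6 s4-0->s6 s4-1->s7 s5-0->s7 s5-1->s8 s6-0->s6 s6-1->s9 s7-0->s9 s7-1->s10 s8-0->s10 s8-1->s11 s9-0->s9 s9-1->s12 s10-0->s12 s10-1->s13 s11-0->s13 s11-1->s0 s12-0->s12 s12-1->s14 s13-0->s14 s13-1->s1 s14-0->s14 s14-1->s3

Run two small machines in parallel and take their product. One (5 states) tracks the count of `1`s modulo 5; the other (4 states) tracks the count of `0`s, saturating at 3. Each combined state is a pair, one component from each; accept when both components accept. After merging equivalent states the machine shrinks.
With 15 states:
          0    1  
>  s0     s1   s2 
   s1     s3   s4 
   s2     s4   s5 
   s3     s3   s6 
   s4     s6   s7 
   s5     s7   s8 
   s6     s6   s9 
   s7     s9  s10 
   s8    s10  s11 
 * s9     s9  s12 
   s10   s12  s13 
   s11   s13   s0 
   s12   s12  s14 
   s13   s14   s1 
   s14   s14   s3 
(> = start, * = accepting)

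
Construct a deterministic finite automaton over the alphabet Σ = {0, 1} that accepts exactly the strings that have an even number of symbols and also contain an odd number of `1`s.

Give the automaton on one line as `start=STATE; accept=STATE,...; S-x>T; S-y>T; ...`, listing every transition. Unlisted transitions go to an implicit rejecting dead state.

start=q0; accept=q3; q0-0>q1; q0-1>q2; q1-0>q0; q1-1>q3; q2-0>q3; q2-1>q0; q3-0>q2; q3-1>q1

Run two small machines in parallel and take their product. The first has 2 states tracking the input length modulo 2; the second has 2 states tracking the count of `1`s modulo 2. A product state is a pair (one from each), accepting exactly when both do.
A 4-state machine:
        0   1  
>  q0   q1  q2 
   q1   q0  q3 
   q2   q3  q0 
 * q3   q2  q1 
(> = start, * = accepting)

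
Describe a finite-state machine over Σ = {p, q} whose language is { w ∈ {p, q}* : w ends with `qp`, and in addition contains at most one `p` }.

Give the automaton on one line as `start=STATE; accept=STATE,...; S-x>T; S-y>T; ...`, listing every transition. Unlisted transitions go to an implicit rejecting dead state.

Build one automaton per condition and run them in lockstep. The first has 3 states tracking how much of the suffix `qp` has currently been matched; the second has 3 states tracking the count of `p`s, saturating at 2. A product state is a pair (one from each), accepting exactly when both do.
       p  q 
>  A   B  C 
   B   D  E 
   C   F  C 
   D   D  G 
   E   H  E 
 * F   D  E 
   G   H  G 
   H   D  G 
(> = start, * = accepting)

start=A; accept=F; A-p>B; A-q>C; B-p>D; B-q>E; C-p>F; C-q>C; D-p>D; D-q>G; E-p>H; E-q>E; F-p>D; F-q>E; G-p>H; G-q>G; H-p>D; H-q>G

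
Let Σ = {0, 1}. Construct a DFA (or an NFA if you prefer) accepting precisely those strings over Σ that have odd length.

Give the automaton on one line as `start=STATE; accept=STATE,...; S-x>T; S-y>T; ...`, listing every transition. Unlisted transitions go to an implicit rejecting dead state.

start=s0; accept=s1; s0-0>s1; s0-1>s1; s1-0>s0; s1-1>s0

Count input length modulo 2: every symbol advances one step around the cycle s0 → s1 → s0. Accept at s1.
With 2 states:
        0   1  
>  s0   s1  s1 
 * s1   s0  s0 
(> = start, * = accepting)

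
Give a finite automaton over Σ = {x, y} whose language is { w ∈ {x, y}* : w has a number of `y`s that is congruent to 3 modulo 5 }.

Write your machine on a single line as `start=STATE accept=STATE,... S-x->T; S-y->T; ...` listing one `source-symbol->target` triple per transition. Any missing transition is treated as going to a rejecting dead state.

The only thing that matters is how many `y`s have appeared, reduced mod 5. Use one state per residue: A for 0, …, E for 4. Reading `y` moves to the next residue; anything else stays put. D is accepting.
With 5 states:
       x  y 
>  A   A  B 
   B   B  C 
   C   C  D 
 * D   D  E 
   E   E  A 
(> = start, * = accepting)

start=A; accept=D; A-x->A; A-y->B; B-x->B; B-y->C; C-x->C; C-y->D; D-x->D; D-y->E; E-x->E; E-y->A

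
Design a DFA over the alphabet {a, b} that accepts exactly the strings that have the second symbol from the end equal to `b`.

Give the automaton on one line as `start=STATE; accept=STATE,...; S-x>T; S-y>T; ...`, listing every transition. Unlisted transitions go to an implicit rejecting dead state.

Because acceptance depends on a position counted from the end, the machine has to buffer the most recent 2 symbols. Make each state the string of the last up-to-2 symbols read; on input `x` shift the window left and append `x`. Accept when the buffered window has length 2 and begins with `b`.
A 7-state machine:
        a   b  
>  s0   s1  s2 
   s1   s3  s4 
   s2   s5  s6 
   s3   s3  s4 
   s4   s5  s6 
 * s5   s3  s4 
 * s6   s5  s6 
(> = start, * = accepting)

start=s0; accept=s5,s6; s0-a>s1; s0-b>s2; s1-a>s3; s1-b>s4; s2-a>s5; s2-b>s6; s3-a>s3; s3-b>s4; s4-a>s5; s4-b>s6; s5-a>s3; s5-b>s4; s6-a>s5; s6-b>s6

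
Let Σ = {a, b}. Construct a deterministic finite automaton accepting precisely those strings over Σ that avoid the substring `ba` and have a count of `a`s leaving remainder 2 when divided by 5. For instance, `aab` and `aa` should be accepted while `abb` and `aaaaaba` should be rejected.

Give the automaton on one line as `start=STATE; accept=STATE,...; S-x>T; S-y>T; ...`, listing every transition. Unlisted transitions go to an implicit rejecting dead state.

Run two small machines in parallel and take their product. One (3 states) tracks partial matches of the forbidden pattern `ba`; the other (5 states) tracks the count of `a`s modulo 5. Each combined state is a pair, one component from each; accept when both components accept.
15 states suffice.
          a    b  
>  S0     S1   S2 
   S1     S3   S4 
   S2     S5   S2 
 * S3     S6   S7 
   S4     S8   S4 
   S5     S8   S5 
   S6     S9  S10 
 * S7    S11   S7 
   S8    S11   S8 
   S9     S0  S12 
   S10   S13  S10 
   S11   S13  S11 
   S12   S14  S12 
   S13   S14  S13 
   S14    S5  S14 
(> = start, * = accepting)

start=S0; accept=S3,S7; S0-a>S1; S0-b>S2; S1-a>S3; S1-b>S4; S2-a>S5; S2-b>S2; S3-a>S6; S3-b>S7; S4-a>S8; S4-b>S4; S5-a>S8; S5-b>S5; S6-a>S9; S6-b>S10; S7-a>S11; S7-b>S7; S8-a>S11; S8-b>S8; S9-a>S0; S9-b>S12; S10-a>S13; S10-b>S10; S11-a>S13; S11-b>S11; S12-a>S14; S12-b>S12; S13-a>S14; S13-b>S13; S14-a>S5; S14-b>S14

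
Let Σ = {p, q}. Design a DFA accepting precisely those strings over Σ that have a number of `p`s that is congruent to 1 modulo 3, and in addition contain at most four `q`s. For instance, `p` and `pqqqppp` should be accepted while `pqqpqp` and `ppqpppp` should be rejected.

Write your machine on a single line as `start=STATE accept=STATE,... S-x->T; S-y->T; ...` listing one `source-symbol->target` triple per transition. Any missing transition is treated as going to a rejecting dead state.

Handle the two conditions separately and then intersect. One (3 states) tracks the count of `p`s modulo 3; the other (6 states) tracks the count of `q`s, saturating at 5. Each combined state is a pair, one component from each; accept when both components accept. Equivalent product states are then merged.
A 16-state machine:
          p    q  
>  S0     S1   S2 
 * S1     S3   S4 
   S2     S4   S5 
   S3     S0   S6 
 * S4     S6   S7 
   S5     S7   S8 
   S6     S2   S9 
 * S7     S9  S10 
   S8    S10  S11 
   S9     S5  S12 
 * S10   S12  S13 
   S11   S13  S14 
   S12    S8  S15 
 * S13   S15  S14 
   S14   S14  S14 
   S15   S11  S14 
(> = start, * = accepting)

start=S0; accept=S1,S4,S7,S10,S13; S0-p->S1; S0-q->S2; S1-p->S3; S1-q->S4; S2-p->S4; S2-q->S5; S3-p->S0; S3-q->S6; S4-p->S6; S4-q->S7; S5-p->S7; S5-q->S8; S6-p->S2; S6-q->S9; S7-p->S9; S7-q->S10; S8-p->S10; S8-q->S11; S9-p->S5; S9-q->S12; S10-p->S12; S10-q->S13; S11-p->S13; S11-q->S14; S12-p->S8; S12-q->S15; S13-p->S15; S13-q->S14; S14-p->S14; S14-q->S14; S15-p->S11; S15-q->S14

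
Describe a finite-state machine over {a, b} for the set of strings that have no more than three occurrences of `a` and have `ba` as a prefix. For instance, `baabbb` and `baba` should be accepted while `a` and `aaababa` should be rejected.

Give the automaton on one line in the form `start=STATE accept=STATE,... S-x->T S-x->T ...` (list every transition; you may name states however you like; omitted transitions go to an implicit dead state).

Handle the two conditions separately and then intersect. The first has 5 states tracking the count of `a`s, saturating at 4; the second has 4 states tracking whether the input so far still matches the prefix `ba`. A product state is a pair (one from each), accepting exactly when both do. Equivalent product states are then merged.
6 states suffice.
        a   b  
>  s0   s1  s2 
   s1   s1  s1 
   s2   s3  s1 
 * s3   s4  s3 
 * s4   s5  s4 
 * s5   s1  s5 
(> = start, * = accepting)

start=s0 accept=s3,s4,s5 s0-a->s1 s0-b->s2 s1-a->s1 s1-b->s1 s2-a->s3 s2-b->s1 s3-a->s4 s3-b->s3 s4-a->s5 s4-b->s4 s5-a->s1 s5-b->s5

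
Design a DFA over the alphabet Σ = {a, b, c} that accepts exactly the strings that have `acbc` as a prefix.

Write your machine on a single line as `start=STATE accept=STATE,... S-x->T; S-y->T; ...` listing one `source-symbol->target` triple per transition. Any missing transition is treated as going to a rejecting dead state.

start=q0; accept=q4; q0-a->q1; q0-b->q5; q0-c->q5; q1-a->q5; q1-b->q5; q1-c->q2; q2-a->q5; q2-b->q3; q2-c->q5; q3-a->q5; q3-b->q5; q3-c->q4; q4-a->q4; q4-b->q4; q4-c->q4; q5-a->q5; q5-b->q5; q5-c->q5

Walk along `acbc` while the input agrees: from q0 take `a` to q1, and so on. Any deviation drops to the rejecting sink q5. Once q4 is reached the prefix is confirmed and every continuation is accepted.
6 states suffice.
        a   b   c  
>  q0   q1  q5  q5 
   q1   q5  q5  q2 
   q2   q5  q3  q5 
   q3   q5  q5  q4 
 * q4   q4  q4  q4 
   q5   q5  q5  q5 
(> = start, * = accepting)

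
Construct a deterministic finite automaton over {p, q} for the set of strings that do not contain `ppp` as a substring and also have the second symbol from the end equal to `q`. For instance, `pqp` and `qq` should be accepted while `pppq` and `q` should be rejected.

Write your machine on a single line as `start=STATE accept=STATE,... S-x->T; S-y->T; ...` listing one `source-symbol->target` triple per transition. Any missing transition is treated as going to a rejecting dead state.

start=S0; accept=S5,S6; S0-p->S1; S0-q->S2; S1-p->S3; S1-q->S4; S2-p->S5; S2-q->S6; S3-p->S7; S3-q->S4; S4-p->S5; S4-q->S6; S5-p->S3; S5-q->S4; S6-p->S5; S6-q->S6; S7-p->S7; S7-q->S8; S8-p->S9; S8-q->S10; S9-p->S7; S9-q->S8; S10-p->S9; S10-q->S10

Build one automaton per condition and run them in lockstep. One (4 states) tracks partial matches of the forbidden pattern `ppp`; the other (7 states) tracks the last 2 symbols read. Each combined state is a pair, one component from each; accept when both components accept.
With 11 states:
          p    q  
>  S0     S1   S2 
   S1     S3   S4 
   S2     S5   S6 
   S3     S7   S4 
   S4     S5   S6 
 * S5     S3   S4 
 * S6     S5   S6 
   S7     S7   S8 
   S8     S9  S10 
   S9     S7   S8 
   S10    S9  S10 
(> = start, * = accepting)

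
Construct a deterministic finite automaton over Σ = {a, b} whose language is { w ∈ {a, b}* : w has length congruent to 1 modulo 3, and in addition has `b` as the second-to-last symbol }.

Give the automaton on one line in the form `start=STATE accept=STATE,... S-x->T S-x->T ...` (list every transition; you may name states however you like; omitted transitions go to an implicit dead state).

Run two small machines in parallel and take their product. One (3 states) tracks the input length modulo 3; the other (7 states) tracks the last 2 symbols read. Each combined state is a pair, one component from each; accept when both components accept.
          a    b  
>  q0     q1   q2 
   q1     q3   q4 
   q2     q5   q6 
   q3     q7   q8 
   q4     q9  q10 
   q5     q7   q8 
   q6     q9  q10 
   q7    q11  q12 
   q8    q13  q14 
   q9    q11  q12 
   q10   q13  q14 
   q11    q3   q4 
   q12    q5   q6 
 * q13    q3   q4 
 * q14    q5   q6 
(> = start, * = accepting)

start=q0 accept=q13,q14 q0-a->q1 q0-b->q2 q1-a->q3 q1-b->q4 q2-a->q5 q2-b->q6 q3-a->q7 q3-b->q8 q4-a->q9 q4-b->q10 q5-a->q7 q5-b->q8 q6-a->q9 q6-b->q10 q7-a->q11 q7-b->q12 q8-a->q13 q8-b->q14 q9-a->q11 q9-b->q12 q10-a->q13 q10-b->q14 q11-a->q3 q11-b->q4 q12-a->q5 q12-b->q6 q13-a->q3 q13-b->q4 q14-a->q5 q14-b->q6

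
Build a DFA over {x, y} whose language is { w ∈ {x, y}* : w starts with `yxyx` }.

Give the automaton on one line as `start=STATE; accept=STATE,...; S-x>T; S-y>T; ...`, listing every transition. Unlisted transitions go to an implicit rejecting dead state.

start=q0; accept=q4; q0-x>q5; q0-y>q1; q1-x>q2; q1-y>q5; q2-x>q5; q2-y>q3; q3-x>q4; q3-y>q5; q4-x>q4; q4-y>q4; q5-x>q5; q5-y>q5

Walk along `yxyx` while the input agrees: from q0 take `y` to q1, and so on. Any deviation drops to the rejecting sink q5. Once q4 is reached the prefix is confirmed and every continuation is accepted.
6 states suffice.
        x   y  
>  q0   q5  q1 
   q1   q2  q5 
   q2   q5  q3 
   q3   q4  q5 
 * q4   q4  q4 
   q5   q5  q5 
(> = start, * = accepting)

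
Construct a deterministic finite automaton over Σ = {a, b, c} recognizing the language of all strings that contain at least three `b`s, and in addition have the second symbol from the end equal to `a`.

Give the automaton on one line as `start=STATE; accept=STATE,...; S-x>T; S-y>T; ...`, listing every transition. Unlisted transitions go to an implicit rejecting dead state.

start=s0; accept=s5,s7; s0-a>s0; s0-b>s1; s0-c>s0; s1-a>s1; s1-b>s2; s1-c>s1; s2-a>s3; s2-b>s4; s2-c>s2; s3-a>s3; s3-b>s5; s3-c>s2; s4-a>s6; s4-b>s4; s4-c>s4; s5-a>s6; s5-b>s4; s5-c>s4; s6-a>s7; s6-b>s5; s6-c>s5; s7-a>s7; s7-b>s5; s7-c>s5

Handle the two conditions separately and then intersect. One (5 states) tracks the count of `b`s, saturating at 4; the other (13 states) tracks the last 2 symbols read. Each combined state is a pair, one component from each; accept when both components accept. Minimizing collapses redundant product states.
An 8-state machine:
        a   b   c  
>  s0   s0  s1  s0 
   s1   s1  s2  s1 
   s2   s3  s4  s2 
   s3   s3  s5  s2 
   s4   s6  s4  s4 
 * s5   s6  s4  s4 
   s6   s7  s5  s5 
 * s7   s7  s5  s5 
(> = start, * = accepting)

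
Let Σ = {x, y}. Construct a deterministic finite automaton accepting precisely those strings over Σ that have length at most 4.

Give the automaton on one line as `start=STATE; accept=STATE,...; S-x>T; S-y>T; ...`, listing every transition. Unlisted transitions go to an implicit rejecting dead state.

We only need to distinguish lengths 0, 1, …, 4, and '>4'. Chain q0 → q1 → q2 → q3 → q4 → q5 on every symbol, with q5 looping. Accepting states: {q0, q1, q2, q3, q4}.
With 6 states:
        x   y  
>* q0   q1  q1 
 * q1   q2  q2 
 * q2   q3  q3 
 * q3   q4  q4 
 * q4   q5  q5 
   q5   q5  q5 
(> = start, * = accepting)

start=q0; accept=q0,q1,q2,q3,q4; q0-x>q1; q0-y>q1; q1-x>q2; q1-y>q2; q2-x>q3; q2-y>q3; q3-x>q4; q3-y>q4; q4-x>q5; q4-y>q5; q5-x>q5; q5-y>q5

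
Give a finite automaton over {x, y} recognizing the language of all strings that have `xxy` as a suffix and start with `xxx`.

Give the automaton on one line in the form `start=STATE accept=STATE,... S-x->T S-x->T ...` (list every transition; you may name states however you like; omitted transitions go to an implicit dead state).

Run two small machines in parallel and take their product. The first has 4 states tracking how much of the suffix `xxy` has currently been matched; the second has 5 states tracking whether the input so far still matches the prefix `xxx`. A product state is a pair (one from each), accepting exactly when both do. Equivalent product states are then merged.
        x   y  
>  q0   q1  q2 
   q1   q3  q2 
   q2   q2  q2 
   q3   q4  q2 
   q4   q4  q5 
 * q5   q6  q7 
   q6   q4  q7 
   q7   q6  q7 
(> = start, * = accepting)

start=q0 accept=q5 q0-x->q1 q0-y->q2 q1-x->q3 q1-y->q2 q2-x->q2 q2-y->q2 q3-x->q4 q3-y->q2 q4-x->q4 q4-y->q5 q5-x->q6 q5-y->q7 q6-x->q4 q6-y->q7 q7-x->q6 q7-y->q7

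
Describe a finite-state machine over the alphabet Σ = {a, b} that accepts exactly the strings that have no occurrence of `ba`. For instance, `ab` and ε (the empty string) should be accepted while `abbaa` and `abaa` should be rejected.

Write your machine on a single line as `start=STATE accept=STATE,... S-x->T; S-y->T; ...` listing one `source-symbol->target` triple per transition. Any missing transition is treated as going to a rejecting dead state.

start=q0; accept=q0,q1; q0-a->q0; q0-b->q1; q1-a->q2; q1-b->q1; q2-a->q2; q2-b->q2

Track partial matches of the forbidden pattern `ba`. State q2 is a dead state reached once `ba` has occurred; every other state accepts. q0 means no part of `ba` is currently matched.
With 3 states:
        a   b  
>* q0   q0  q1 
 * q1   q2  q1 
   q2   q2  q2 
(> = start, * = accepting)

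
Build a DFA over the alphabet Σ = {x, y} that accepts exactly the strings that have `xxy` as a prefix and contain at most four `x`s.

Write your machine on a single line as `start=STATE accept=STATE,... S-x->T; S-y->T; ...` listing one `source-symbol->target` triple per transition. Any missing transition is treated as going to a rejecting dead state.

start=A; accept=E,F,G; A-x->B; A-y->C; B-x->D; B-y->C; C-x->C; C-y->C; D-x->C; D-y->E; E-x->F; E-y->E; F-x->G; F-y->F; G-x->C; G-y->G

Build one automaton per condition and run them in lockstep. The first has 5 states tracking whether the input so far still matches the prefix `xxy`; the second has 6 states tracking the count of `x`s, saturating at 5. A product state is a pair (one from each), accepting exactly when both do. Equivalent product states are then merged.
A 7-state machine:
       x  y 
>  A   B  C 
   B   D  C 
   C   C  C 
   D   C  E 
 * E   F  E 
 * F   G  F 
 * G   C  G 
(> = start, * = accepting)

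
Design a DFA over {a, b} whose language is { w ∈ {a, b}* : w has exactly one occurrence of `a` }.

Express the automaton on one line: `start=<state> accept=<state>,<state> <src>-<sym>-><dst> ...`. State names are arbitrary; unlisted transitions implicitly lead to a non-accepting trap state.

start=q0 accept=q1 q0-a->q1 q0-b->q0 q1-a->q2 q1-b->q1 q2-a->q2 q2-b->q2

Only the number of `a`s matters, and only up to 2. Make a chain q0 → q1 → q2 advanced by each `a` (with q2 absorbing); every other symbol self-loops. The accepting set is {q1}.
        a   b  
>  q0   q1  q0 
 * q1   q2  q1 
   q2   q2  q2 
(> = start, * = accepting)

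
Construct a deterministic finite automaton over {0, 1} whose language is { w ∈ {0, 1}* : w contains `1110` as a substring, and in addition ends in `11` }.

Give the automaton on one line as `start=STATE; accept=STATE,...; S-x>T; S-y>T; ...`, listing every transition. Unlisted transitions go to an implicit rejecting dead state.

Handle the two conditions separately and then intersect. The first has 5 states tracking whether and how much of `1110` has been seen; the second has 3 states tracking how much of the suffix `11` has currently been matched. A product state is a pair (one from each), accepting exactly when both do.
7 states suffice.
        0   1  
>  q0   q0  q1 
   q1   q0  q2 
   q2   q0  q3 
   q3   q4  q3 
   q4   q4  q5 
   q5   q4  q6 
 * q6   q4  q6 
(> = start, * = accepting)

start=q0; accept=q6; q0-0>q0; q0-1>q1; q1-0>q0; q1-1>q2; q2-0>q0; q2-1>q3; q3-0>q4; q3-1>q3; q4-0>q4; q4-1>q5; q5-0>q4; q5-1>q6; q6-0>q4; q6-1>q6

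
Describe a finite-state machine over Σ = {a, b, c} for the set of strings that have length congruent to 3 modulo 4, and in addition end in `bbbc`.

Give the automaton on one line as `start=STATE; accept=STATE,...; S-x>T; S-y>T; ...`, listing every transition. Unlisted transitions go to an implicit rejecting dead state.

Handle the two conditions separately and then intersect. One (4 states) tracks the input length modulo 4; the other (5 states) tracks how much of the suffix `bbbc` has currently been matched. Each combined state is a pair, one component from each; accept when both components accept. After merging equivalent states the machine shrinks.
With 8 states:
        a   b   c  
>  S0   S1  S1  S1 
   S1   S2  S2  S2 
   S2   S3  S3  S3 
   S3   S0  S4  S0 
   S4   S1  S5  S1 
   S5   S2  S6  S2 
   S6   S3  S3  S7 
 * S7   S0  S4  S0 
(> = start, * = accepting)

start=S0; accept=S7; S0-a>S1; S0-b>S1; S0-c>S1; S1-a>S2; S1-b>S2; S1-c>S2; S2-a>S3; S2-b>S3; S2-c>S3; S3-a>S0; S3-b>S4; S3-c>S0; S4-a>S1; S4-b>S5; S4-c>S1; S5-a>S2; S5-b>S6; S5-c>S2; S6-a>S3; S6-b>S3; S6-c>S7; S7-a>S0; S7-b>S4; S7-c>S0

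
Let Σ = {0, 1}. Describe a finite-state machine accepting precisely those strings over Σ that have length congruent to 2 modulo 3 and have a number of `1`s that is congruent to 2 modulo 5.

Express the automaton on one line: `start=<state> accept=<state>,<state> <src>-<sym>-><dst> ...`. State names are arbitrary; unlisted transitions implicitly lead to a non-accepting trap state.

start=s0 accept=s5 s0-0->s1 s0-1->s2 s1-0->s3 s1-1->s4 s2-0->s4 s2-1->s5 s3-0->s0 s3-1->s6 s4-0->s6 s4-1->s7 s5-0->s7 s5-1->s8 s6-0->s2 s6-1->s9 s7-0->s9 s7-1->s10 s8-0->s10 s8-1->s11 s9-0->s5 s9-1->s12 s10-0->s12 s10-1->s13 s11-0->s13 s11-1->s3 s12-0->s8 s12-1->s14 s13-0->s14 s13-1->s0 s14-0->s11 s14-1->s1

Run two small machines in parallel and take their product. One (3 states) tracks the input length modulo 3; the other (5 states) tracks the count of `1`s modulo 5. Each combined state is a pair, one component from each; accept when both components accept.
15 states suffice.
          0    1  
>  s0     s1   s2 
   s1     s3   s4 
   s2     s4   s5 
   s3     s0   s6 
   s4     s6   s7 
 * s5     s7   s8 
   s6     s2   s9 
   s7     s9  s10 
   s8    s10  s11 
   s9     s5  s12 
   s10   s12  s13 
   s11   s13   s3 
   s12    s8  s14 
   s13   s14   s0 
   s14   s11   s1 
(> = start, * = accepting)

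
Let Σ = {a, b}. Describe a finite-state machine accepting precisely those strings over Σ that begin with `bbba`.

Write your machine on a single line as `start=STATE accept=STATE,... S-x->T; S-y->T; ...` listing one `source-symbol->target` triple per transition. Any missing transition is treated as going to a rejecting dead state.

start=S0; accept=S4; S0-a->S5; S0-b->S1; S1-a->S5; S1-b->S2; S2-a->S5; S2-b->S3; S3-a->S4; S3-b->S5; S4-a->S4; S4-b->S4; S5-a->S5; S5-b->S5

Walk along `bbba` while the input agrees: from S0 take `b` to S1, and so on. Any deviation drops to the rejecting sink S5. Once S4 is reached the prefix is confirmed and every continuation is accepted.
A 6-state machine:
        a   b  
>  S0   S5  S1 
   S1   S5  S2 
   S2   S5  S3 
   S3   S4  S5 
 * S4   S4  S4 
   S5   S5  S5 
(> = start, * = accepting)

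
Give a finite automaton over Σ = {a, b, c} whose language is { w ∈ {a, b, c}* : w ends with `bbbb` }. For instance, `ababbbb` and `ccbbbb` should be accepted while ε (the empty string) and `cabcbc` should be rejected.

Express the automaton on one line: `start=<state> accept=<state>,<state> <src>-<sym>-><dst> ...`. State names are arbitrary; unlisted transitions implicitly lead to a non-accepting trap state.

start=q0 accept=q4 q0-a->q0 q0-b->q1 q0-c->q0 q1-a->q0 q1-b->q2 q1-c->q0 q2-a->q0 q2-b->q3 q2-c->q0 q3-a->q0 q3-b->q4 q3-c->q0 q4-a->q0 q4-b->q4 q4-c->q0

Remember how much of `bbbb` the current input suffix matches. State q0 means no match yet; q1 means the last symbol is `b`; q2 means the last 2 symbols are `bb`; q3 means the last 3 symbols are `bbb`; q4 means the last 4 symbols are `bbbb`. Only q4 accepts. On a mismatch, fall back to the longest proper suffix that is still a prefix of `bbbb`.
With 5 states:
        a   b   c  
>  q0   q0  q1  q0 
   q1   q0  q2  q0 
   q2   q0  q3  q0 
   q3   q0  q4  q0 
 * q4   q0  q4  q0 
(> = start, * = accepting)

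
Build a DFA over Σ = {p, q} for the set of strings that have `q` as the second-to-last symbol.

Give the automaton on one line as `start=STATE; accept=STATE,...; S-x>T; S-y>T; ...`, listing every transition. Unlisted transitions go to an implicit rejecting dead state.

start=S0; accept=S5,S6; S0-p>S1; S0-q>S2; S1-p>S3; S1-q>S4; S2-p>S5; S2-q>S6; S3-p>S3; S3-q>S4; S4-p>S5; S4-q>S6; S5-p>S3; S5-q>S4; S6-p>S5; S6-q>S6

A DFA must remember the last 2 symbols (since which symbol is second-to-last isn't known until the input ends). Use one state per possible window of the last ≤2 symbols; accept from those whose window starts with `q`.
        p   q  
>  S0   S1  S2 
   S1   S3  S4 
   S2   S5  S6 
   S3   S3  S4 
   S4   S5  S6 
 * S5   S3  S4 
 * S6   S5  S6 
(> = start, * = accepting)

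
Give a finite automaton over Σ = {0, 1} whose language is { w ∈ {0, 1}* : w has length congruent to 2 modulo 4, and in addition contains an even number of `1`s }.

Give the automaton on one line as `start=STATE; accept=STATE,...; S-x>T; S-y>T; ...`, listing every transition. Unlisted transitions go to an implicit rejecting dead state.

Build one automaton per condition and run them in lockstep. The first has 4 states tracking the input length modulo 4; the second has 2 states tracking the count of `1`s modulo 2. A product state is a pair (one from each), accepting exactly when both do.
        0   1  
>  q0   q1  q2 
   q1   q3  q4 
   q2   q4  q3 
 * q3   q5  q6 
   q4   q6  q5 
   q5   q0  q7 
   q6   q7  q0 
   q7   q2  q1 
(> = start, * = accepting)

start=q0; accept=q3; q0-0>q1; q0-1>q2; q1-0>q3; q1-1>q4; q2-0>q4; q2-1>q3; q3-0>q5; q3-1>q6; q4-0>q6; q4-1>q5; q5-0>q0; q5-1>q7; q6-0>q7; q6-1>q0; q7-0>q2; q7-1>q1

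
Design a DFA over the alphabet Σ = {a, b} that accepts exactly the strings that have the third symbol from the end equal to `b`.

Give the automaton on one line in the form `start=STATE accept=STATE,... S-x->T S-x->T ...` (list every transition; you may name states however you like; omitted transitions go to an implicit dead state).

Because acceptance depends on a position counted from the end, the machine has to buffer the most recent 3 symbols. Make each state the string of the last up-to-3 symbols read; on input `x` shift the window left and append `x`. Accept when the buffered window has length 3 and begins with `b`.
A 15-state machine:
          a    b  
>  S0     S1   S2 
   S1     S3   S4 
   S2     S5   S6 
   S3     S7   S8 
   S4     S9  S10 
   S5    S11  S12 
   S6    S13  S14 
   S7     S7   S8 
   S8     S9  S10 
   S9    S11  S12 
   S10   S13  S14 
 * S11    S7   S8 
 * S12    S9  S10 
 * S13   S11  S12 
 * S14   S13  S14 
(> = start, * = accepting)

start=S0 accept=S11,S12,S13,S14 S0-a->S1 S0-b->S2 S1-a->S3 S1-b->S4 S2-a->S5 S2-b->S6 S3-a->S7 S3-b->S8 S4-a->S9 S4-b->S10 S5-a->S11 S5-b->S12 S6-a->S13 S6-b->S14 S7-a->S7 S7-b->S8 S8-a->S9 S8-b->S10 S9-a->S11 S9-b->S12 S10-a->S13 S10-b->S14 S11-a->S7 S11-b->S8 S12-a->S9 S12-b->S10 S13-a->S11 S13-b->S12 S14-a->S13 S14-b->S14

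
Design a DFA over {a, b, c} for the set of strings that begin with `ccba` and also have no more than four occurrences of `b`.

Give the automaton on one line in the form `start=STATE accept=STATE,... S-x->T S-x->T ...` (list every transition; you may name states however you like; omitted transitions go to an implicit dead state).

start=q0 accept=q5,q6,q7,q8 q0-a->q1 q0-b->q1 q0-c->q2 q1-a->q1 q1-b->q1 q1-c->q1 q2-a->q1 q2-b->q1 q2-c->q3 q3-a->q1 q3-b->q4 q3-c->q1 q4-a->q5 q4-b->q1 q4-c->q1 q5-a->q5 q5-b->q6 q5-c->q5 q6-a->q6 q6-b->q7 q6-c->q6 q7-a->q7 q7-b->q8 q7-c->q7 q8-a->q8 q8-b->q1 q8-c->q8

Run two small machines in parallel and take their product. The first has 6 states tracking whether the input so far still matches the prefix `ccba`; the second has 6 states tracking the count of `b`s, saturating at 5. A product state is a pair (one from each), accepting exactly when both do. After merging equivalent states the machine shrinks.
A 9-state machine:
        a   b   c  
>  q0   q1  q1  q2 
   q1   q1  q1  q1 
   q2   q1  q1  q3 
   q3   q1  q4  q1 
   q4   q5  q1  q1 
 * q5   q5  q6  q5 
 * q6   q6  q7  q6 
 * q7   q7  q8  q7 
 * q8   q8  q1  q8 
(> = start, * = accepting)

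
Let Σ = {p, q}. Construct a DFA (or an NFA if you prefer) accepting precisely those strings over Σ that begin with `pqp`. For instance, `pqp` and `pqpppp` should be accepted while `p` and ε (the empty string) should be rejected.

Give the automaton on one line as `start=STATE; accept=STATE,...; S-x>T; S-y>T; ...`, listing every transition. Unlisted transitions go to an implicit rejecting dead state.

Check the first 3 symbols one by one: S0 through S2 record how many have matched `pqp` so far; any wrong symbol goes to the dead state S4. After all 3 match we enter the accepting sink S3.
        p   q  
>  S0   S1  S4 
   S1   S4  S2 
   S2   S3  S4 
 * S3   S3  S3 
   S4   S4  S4 
(> = start, * = accepting)

start=S0; accept=S3; S0-p>S1; S0-q>S4; S1-p>S4; S1-q>S2; S2-p>S3; S2-q>S4; S3-p>S3; S3-q>S3; S4-p>S4; S4-q>S4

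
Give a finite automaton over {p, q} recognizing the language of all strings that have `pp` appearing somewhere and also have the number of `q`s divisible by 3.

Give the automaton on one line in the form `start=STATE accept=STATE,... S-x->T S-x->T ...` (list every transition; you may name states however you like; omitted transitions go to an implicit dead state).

Build one automaton per condition and run them in lockstep. One (3 states) tracks whether and how much of `pp` has been seen; the other (3 states) tracks the count of `q`s modulo 3. Each combined state is a pair, one component from each; accept when both components accept.
With 9 states:
       p  q 
>  A   B  C 
   B   D  C 
   C   E  F 
 * D   D  G 
   E   G  F 
   F   H  A 
   G   G  I 
   H   I  A 
   I   I  D 
(> = start, * = accepting)

start=A accept=D A-p->B A-q->C B-p->D B-q->C C-p->E C-q->F D-p->D D-q->G E-p->G E-q->F F-p->H F-q->A G-p->G G-q->I H-p->I H-q->A I-p->I I-q->D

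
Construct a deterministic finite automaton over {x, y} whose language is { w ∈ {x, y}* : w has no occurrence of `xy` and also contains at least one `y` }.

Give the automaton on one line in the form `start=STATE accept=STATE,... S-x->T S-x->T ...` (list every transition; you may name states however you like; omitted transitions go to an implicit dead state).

Build one automaton per condition and run them in lockstep. One (3 states) tracks partial matches of the forbidden pattern `xy`; the other (3 states) tracks the count of `y`s, saturating at 2. Each combined state is a pair, one component from each; accept when both components accept. Equivalent product states are then merged.
With 4 states:
        x   y  
>  S0   S1  S2 
   S1   S1  S1 
 * S2   S3  S2 
 * S3   S3  S1 
(> = start, * = accepting)

start=S0 accept=S2,S3 S0-x->S1 S0-y->S2 S1-x->S1 S1-y->S1 S2-x->S3 S2-y->S2 S3-x->S3 S3-y->S1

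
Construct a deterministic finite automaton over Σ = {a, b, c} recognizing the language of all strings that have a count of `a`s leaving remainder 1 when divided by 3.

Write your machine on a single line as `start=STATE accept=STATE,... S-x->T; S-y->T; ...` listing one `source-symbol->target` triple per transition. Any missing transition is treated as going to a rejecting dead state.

Keep the running count of `a`s modulo 3: each `a` advances along the cycle s0 → s1 → s2 → s0 while other symbols loop. Accept at s1.
With 3 states:
        a   b   c  
>  s0   s1  s0  s0 
 * s1   s2  s1  s1 
   s2   s0  s2  s2 
(> = start, * = accepting)

start=s0; accept=s1; s0-a->s1; s0-b->s0; s0-c->s0; s1-a->s2; s1-b->s1; s1-c->s1; s2-a->s0; s2-b->s2; s2-c->s2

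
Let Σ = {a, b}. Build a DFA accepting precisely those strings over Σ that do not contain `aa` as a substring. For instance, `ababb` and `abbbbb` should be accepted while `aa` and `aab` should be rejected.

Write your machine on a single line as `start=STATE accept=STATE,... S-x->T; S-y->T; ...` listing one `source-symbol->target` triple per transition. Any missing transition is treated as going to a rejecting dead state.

start=q0; accept=q0,q1; q0-a->q1; q0-b->q0; q1-a->q2; q1-b->q0; q2-a->q2; q2-b->q2

This is the complement of 'contains `aa`'. Use the same substring-matching states — q0 through q2 holding how much of `aa` has just been matched — but flip the accepting set: everything except the trap q2 accepts.
With 3 states:
        a   b  
>* q0   q1  q0 
 * q1   q2  q0 
   q2   q2  q2 
(> = start, * = accepting)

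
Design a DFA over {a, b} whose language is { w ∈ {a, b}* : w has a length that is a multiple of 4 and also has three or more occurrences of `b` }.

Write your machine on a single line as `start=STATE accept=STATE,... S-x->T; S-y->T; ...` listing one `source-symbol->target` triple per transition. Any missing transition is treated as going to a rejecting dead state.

Run two small machines in parallel and take their product. One (4 states) tracks the input length modulo 4; the other (5 states) tracks the count of `b`s, saturating at 4. Each combined state is a pair, one component from each; accept when both components accept. Equivalent product states are then merged.
          a    b  
>  s0     s1   s2 
   s1     s3   s4 
   s2     s4   s5 
   s3     s6   s7 
   s4     s7   s8 
   s5     s8   s9 
   s6     s0  s10 
   s7    s10  s11 
   s8    s11  s12 
   s9    s12  s12 
   s10    s2  s13 
   s11   s13  s14 
 * s12   s14  s14 
   s13    s5  s15 
   s14   s15  s15 
   s15    s9   s9 
(> = start, * = accepting)

start=s0; accept=s12; s0-a->s1; s0-b->s2; s1-a->s3; s1-b->s4; s2-a->s4; s2-b->s5; s3-a->s6; s3-b->s7; s4-a->s7; s4-b->s8; s5-a->s8; s5-b->s9; s6-a->s0; s6-b->s10; s7-a->s10; s7-b->s11; s8-a->s11; s8-b->s12; s9-a->s12; s9-b->s12; s10-a->s2; s10-b->s13; s11-a->s13; s11-b->s14; s12-a->s14; s12-b->s14; s13-a->s5; s13-b->s15; s14-a->s15; s14-b->s15; s15-a->s9; s15-b->s9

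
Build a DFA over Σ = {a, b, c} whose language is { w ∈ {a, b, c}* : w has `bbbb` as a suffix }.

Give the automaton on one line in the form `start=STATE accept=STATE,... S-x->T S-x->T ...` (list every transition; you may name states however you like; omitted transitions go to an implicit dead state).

start=s0 accept=s4 s0-a->s0 s0-b->s1 s0-c->s0 s1-a->s0 s1-b->s2 s1-c->s0 s2-a->s0 s2-b->s3 s2-c->s0 s3-a->s0 s3-b->s4 s3-c->s0 s4-a->s0 s4-b->s4 s4-c->s0

Let each state record the length of the longest suffix of the input read so far that is also a prefix of `bbbb`. s1 means the last symbol is `b`; s2 means the last 2 symbols are `bb`; s3 means the last 3 symbols are `bbb`; s4 means the last 4 symbols are `bbbb`. Accept only at s4, where the string currently ends in `bbbb`.
        a   b   c  
>  s0   s0  s1  s0 
   s1   s0  s2  s0 
   s2   s0  s3  s0 
   s3   s0  s4  s0 
 * s4   s0  s4  s0 
(> = start, * = accepting)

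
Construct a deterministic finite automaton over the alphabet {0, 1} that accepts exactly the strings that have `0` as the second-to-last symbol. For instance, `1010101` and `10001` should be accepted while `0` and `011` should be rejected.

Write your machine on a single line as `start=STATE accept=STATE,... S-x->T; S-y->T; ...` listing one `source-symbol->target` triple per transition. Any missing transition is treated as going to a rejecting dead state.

start=q0; accept=q3,q4; q0-0->q1; q0-1->q2; q1-0->q3; q1-1->q4; q2-0->q5; q2-1->q6; q3-0->q3; q3-1->q4; q4-0->q5; q4-1->q6; q5-0->q3; q5-1->q4; q6-0->q5; q6-1->q6

Because acceptance depends on a position counted from the end, the machine has to buffer the most recent 2 symbols. Make each state the string of the last up-to-2 symbols read; on input `x` shift the window left and append `x`. Accept when the buffered window has length 2 and begins with `0`.
A 7-state machine:
        0   1  
>  q0   q1  q2 
   q1   q3  q4 
   q2   q5  q6 
 * q3   q3  q4 
 * q4   q5  q6 
   q5   q3  q4 
   q6   q5  q6 
(> = start, * = accepting)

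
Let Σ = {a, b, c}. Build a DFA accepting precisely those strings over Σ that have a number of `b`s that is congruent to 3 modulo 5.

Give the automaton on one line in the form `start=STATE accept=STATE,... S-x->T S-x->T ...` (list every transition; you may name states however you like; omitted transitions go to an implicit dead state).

Keep the running count of `b`s modulo 5: each `b` advances along the cycle S0 → S1 → S2 → S3 → S4 → S0 while other symbols loop. Accept at S3.
        a   b   c  
>  S0   S0  S1  S0 
   S1   S1  S2  S1 
   S2   S2  S3  S2 
 * S3   S3  S4  S3 
   S4   S4  S0  S4 
(> = start, * = accepting)

start=S0 accept=S3 S0-a->S0 S0-b->S1 S0-c->S0 S1-a->S1 S1-b->S2 S1-c->S1 S2-a->S2 S2-b->S3 S2-c->S2 S3-a->S3 S3-b->S4 S3-c->S3 S4-a->S4 S4-b->S0 S4-c->S4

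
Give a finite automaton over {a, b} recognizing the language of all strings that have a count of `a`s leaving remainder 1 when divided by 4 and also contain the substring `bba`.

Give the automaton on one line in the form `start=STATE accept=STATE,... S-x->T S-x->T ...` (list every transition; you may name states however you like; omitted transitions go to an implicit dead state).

Build one automaton per condition and run them in lockstep. One (4 states) tracks the count of `a`s modulo 4; the other (4 states) tracks whether and how much of `bba` has been seen. Each combined state is a pair, one component from each; accept when both components accept.
16 states suffice.
          a    b  
>  q0     q1   q2 
   q1     q3   q4 
   q2     q1   q5 
   q3     q6   q7 
   q4     q3   q8 
   q5     q9   q5 
   q6     q0  q10 
   q7     q6  q11 
   q8    q12   q8 
 * q9    q12   q9 
   q10    q0  q13 
   q11   q14  q11 
   q12   q14  q12 
   q13   q15  q13 
   q14   q15  q14 
   q15    q9  q15 
(> = start, * = accepting)

start=q0 accept=q9 q0-a->q1 q0-b->q2 q1-a->q3 q1-b->q4 q2-a->q1 q2-b->q5 q3-a->q6 q3-b->q7 q4-a->q3 q4-b->q8 q5-a->q9 q5-b->q5 q6-a->q0 q6-b->q10 q7-a->q6 q7-b->q11 q8-a->q12 q8-b->q8 q9-a->q12 q9-b->q9 q10-a->q0 q10-b->q13 q11-a->q14 q11-b->q11 q12-a->q14 q12-b->q12 q13-a->q15 q13-b->q13 q14-a->q15 q14-b->q14 q15-a->q9 q15-b->q15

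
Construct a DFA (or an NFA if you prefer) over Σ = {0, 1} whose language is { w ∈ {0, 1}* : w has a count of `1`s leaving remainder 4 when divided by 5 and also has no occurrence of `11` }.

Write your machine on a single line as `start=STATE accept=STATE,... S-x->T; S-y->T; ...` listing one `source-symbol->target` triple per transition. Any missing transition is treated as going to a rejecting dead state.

Handle the two conditions separately and then intersect. One (5 states) tracks the count of `1`s modulo 5; the other (3 states) tracks partial matches of the forbidden pattern `11`. Each combined state is a pair, one component from each; accept when both components accept. Minimizing collapses redundant product states.
11 states suffice.
          0    1  
>  S0     S0   S1 
   S1     S2   S3 
   S2     S2   S4 
   S3     S3   S3 
   S4     S5   S3 
   S5     S5   S6 
   S6     S7   S3 
   S7     S7   S8 
 * S8     S9   S3 
 * S9     S9  S10 
   S10    S0   S3 
(> = start, * = accepting)

start=S0; accept=S8,S9; S0-0->S0; S0-1->S1; S1-0->S2; S1-1->S3; S2-0->S2; S2-1->S4; S3-0->S3; S3-1->S3; S4-0->S5; S4-1->S3; S5-0->S5; S5-1->S6; S6-0->S7; S6-1->S3; S7-0->S7; S7-1->S8; S8-0->S9; S8-1->S3; S9-0->S9; S9-1->S10; S10-0->S0; S10-1->S3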